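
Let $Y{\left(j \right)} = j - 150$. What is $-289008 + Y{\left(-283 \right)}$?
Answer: $-289441$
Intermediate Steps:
$Y{\left(j \right)} = -150 + j$ ($Y{\left(j \right)} = j - 150 = -150 + j$)
$-289008 + Y{\left(-283 \right)} = -289008 - 433 = -289441$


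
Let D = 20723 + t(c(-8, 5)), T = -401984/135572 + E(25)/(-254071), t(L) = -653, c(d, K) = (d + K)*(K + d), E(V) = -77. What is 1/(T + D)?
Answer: 8611228403/172801823538755 ≈ 4.9833e-5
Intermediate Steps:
c(d, K) = (K + d)**2 (c(d, K) = (K + d)*(K + d) = (K + d)**2)
T = -25530509455/8611228403 (T = -401984/135572 - 77/(-254071) = -401984*1/135572 - 77*(-1/254071) = -100496/33893 + 77/254071 = -25530509455/8611228403 ≈ -2.9648)
D = 20070 (D = 20723 - 653 = 20070)
1/(T + D) = 1/(-25530509455/8611228403 + 20070) = 1/(172801823538755/8611228403) = 8611228403/172801823538755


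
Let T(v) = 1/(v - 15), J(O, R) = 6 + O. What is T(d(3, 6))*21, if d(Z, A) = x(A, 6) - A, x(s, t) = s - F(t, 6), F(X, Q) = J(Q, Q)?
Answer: -7/9 ≈ -0.77778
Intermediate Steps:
F(X, Q) = 6 + Q
x(s, t) = -12 + s (x(s, t) = s - (6 + 6) = s - 1*12 = s - 12 = -12 + s)
d(Z, A) = -12 (d(Z, A) = (-12 + A) - A = -12)
T(v) = 1/(-15 + v)
T(d(3, 6))*21 = 21/(-15 - 12) = 21/(-27) = -1/27*21 = -7/9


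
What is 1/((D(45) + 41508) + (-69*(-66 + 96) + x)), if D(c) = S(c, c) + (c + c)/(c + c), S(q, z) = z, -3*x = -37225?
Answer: 3/155677 ≈ 1.9271e-5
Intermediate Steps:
x = 37225/3 (x = -⅓*(-37225) = 37225/3 ≈ 12408.)
D(c) = 1 + c (D(c) = c + (c + c)/(c + c) = c + (2*c)/((2*c)) = c + (2*c)*(1/(2*c)) = c + 1 = 1 + c)
1/((D(45) + 41508) + (-69*(-66 + 96) + x)) = 1/(((1 + 45) + 41508) + (-69*(-66 + 96) + 37225/3)) = 1/((46 + 41508) + (-69*30 + 37225/3)) = 1/(41554 + (-2070 + 37225/3)) = 1/(41554 + 31015/3) = 1/(155677/3) = 3/155677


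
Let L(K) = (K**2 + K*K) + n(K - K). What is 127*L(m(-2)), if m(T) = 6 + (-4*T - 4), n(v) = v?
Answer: 25400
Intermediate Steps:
m(T) = 2 - 4*T (m(T) = 6 + (-4 - 4*T) = 2 - 4*T)
L(K) = 2*K**2 (L(K) = (K**2 + K*K) + (K - K) = (K**2 + K**2) + 0 = 2*K**2 + 0 = 2*K**2)
127*L(m(-2)) = 127*(2*(2 - 4*(-2))**2) = 127*(2*(2 + 8)**2) = 127*(2*10**2) = 127*(2*100) = 127*200 = 25400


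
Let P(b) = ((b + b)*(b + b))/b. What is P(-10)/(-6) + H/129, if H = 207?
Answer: 1067/129 ≈ 8.2713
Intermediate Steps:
P(b) = 4*b (P(b) = ((2*b)*(2*b))/b = (4*b**2)/b = 4*b)
P(-10)/(-6) + H/129 = (4*(-10))/(-6) + 207/129 = -40*(-1/6) + 207*(1/129) = 20/3 + 69/43 = 1067/129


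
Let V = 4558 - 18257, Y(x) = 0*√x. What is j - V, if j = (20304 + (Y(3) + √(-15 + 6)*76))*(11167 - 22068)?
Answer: -221320205 - 2485428*I ≈ -2.2132e+8 - 2.4854e+6*I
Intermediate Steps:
Y(x) = 0
V = -13699
j = -221333904 - 2485428*I (j = (20304 + (0 + √(-15 + 6)*76))*(11167 - 22068) = (20304 + (0 + √(-9)*76))*(-10901) = (20304 + (0 + (3*I)*76))*(-10901) = (20304 + (0 + 228*I))*(-10901) = (20304 + 228*I)*(-10901) = -221333904 - 2485428*I ≈ -2.2133e+8 - 2.4854e+6*I)
j - V = (-221333904 - 2485428*I) - 1*(-13699) = (-221333904 - 2485428*I) + 13699 = -221320205 - 2485428*I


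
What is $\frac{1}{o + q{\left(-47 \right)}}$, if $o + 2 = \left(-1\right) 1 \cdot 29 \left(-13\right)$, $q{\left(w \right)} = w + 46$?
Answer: $\frac{1}{374} \approx 0.0026738$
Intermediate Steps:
$q{\left(w \right)} = 46 + w$
$o = 375$ ($o = -2 + \left(-1\right) 1 \cdot 29 \left(-13\right) = -2 + \left(-1\right) 29 \left(-13\right) = -2 - -377 = -2 + 377 = 375$)
$\frac{1}{o + q{\left(-47 \right)}} = \frac{1}{375 + \left(46 - 47\right)} = \frac{1}{375 - 1} = \frac{1}{374}$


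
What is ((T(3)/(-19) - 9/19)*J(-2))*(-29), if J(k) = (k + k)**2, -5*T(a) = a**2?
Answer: 16704/95 ≈ 175.83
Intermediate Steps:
T(a) = -a**2/5
J(k) = 4*k**2 (J(k) = (2*k)**2 = 4*k**2)
((T(3)/(-19) - 9/19)*J(-2))*(-29) = ((-1/5*3**2/(-19) - 9/19)*(4*(-2)**2))*(-29) = ((-1/5*9*(-1/19) - 9*1/19)*(4*4))*(-29) = ((-9/5*(-1/19) - 9/19)*16)*(-29) = ((9/95 - 9/19)*16)*(-29) = -36/95*16*(-29) = -576/95*(-29) = 16704/95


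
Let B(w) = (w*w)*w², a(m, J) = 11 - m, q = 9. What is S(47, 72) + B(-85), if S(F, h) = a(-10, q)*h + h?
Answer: 52202209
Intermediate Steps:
S(F, h) = 22*h (S(F, h) = (11 - 1*(-10))*h + h = (11 + 10)*h + h = 21*h + h = 22*h)
B(w) = w⁴ (B(w) = w²*w² = w⁴)
S(47, 72) + B(-85) = 22*72 + (-85)⁴ = 1584 + 52200625 = 52202209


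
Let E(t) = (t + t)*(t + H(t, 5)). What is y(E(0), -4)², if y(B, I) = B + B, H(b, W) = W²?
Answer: 0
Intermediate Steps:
E(t) = 2*t*(25 + t) (E(t) = (t + t)*(t + 5²) = (2*t)*(t + 25) = (2*t)*(25 + t) = 2*t*(25 + t))
y(B, I) = 2*B
y(E(0), -4)² = (2*(2*0*(25 + 0)))² = (2*(2*0*25))² = (2*0)² = 0² = 0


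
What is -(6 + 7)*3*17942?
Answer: -699738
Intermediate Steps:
-(6 + 7)*3*17942 = -13*3*17942 = -39*17942 = -1*699738 = -699738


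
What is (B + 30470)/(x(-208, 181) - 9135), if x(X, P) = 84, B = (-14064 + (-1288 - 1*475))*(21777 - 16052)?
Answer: 30193035/3017 ≈ 10008.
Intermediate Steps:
B = -90609575 (B = (-14064 + (-1288 - 475))*5725 = (-14064 - 1763)*5725 = -15827*5725 = -90609575)
(B + 30470)/(x(-208, 181) - 9135) = (-90609575 + 30470)/(84 - 9135) = -90579105/(-9051) = -90579105*(-1/9051) = 30193035/3017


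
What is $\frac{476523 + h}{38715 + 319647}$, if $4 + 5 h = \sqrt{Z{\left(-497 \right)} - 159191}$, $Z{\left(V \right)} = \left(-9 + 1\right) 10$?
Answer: $\frac{2382611}{1791810} + \frac{i \sqrt{159271}}{1791810} \approx 1.3297 + 0.00022273 i$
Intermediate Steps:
$Z{\left(V \right)} = -80$ ($Z{\left(V \right)} = \left(-8\right) 10 = -80$)
$h = - \frac{4}{5} + \frac{i \sqrt{159271}}{5}$ ($h = - \frac{4}{5} + \frac{\sqrt{-80 - 159191}}{5} = - \frac{4}{5} + \frac{\sqrt{-159271}}{5} = - \frac{4}{5} + \frac{i \sqrt{159271}}{5} \approx -0.8 + 79.818 i$)
$\frac{476523 + h}{38715 + 319647} = \frac{476523 - \left(\frac{4}{5} - \frac{i \sqrt{159271}}{5}\right)}{38715 + 319647} = \frac{\frac{2382611}{5} + \frac{i \sqrt{159271}}{5}}{358362} = \left(\frac{2382611}{5} + \frac{i \sqrt{159271}}{5}\right) \frac{1}{358362} = \frac{2382611}{1791810} + \frac{i \sqrt{159271}}{1791810}$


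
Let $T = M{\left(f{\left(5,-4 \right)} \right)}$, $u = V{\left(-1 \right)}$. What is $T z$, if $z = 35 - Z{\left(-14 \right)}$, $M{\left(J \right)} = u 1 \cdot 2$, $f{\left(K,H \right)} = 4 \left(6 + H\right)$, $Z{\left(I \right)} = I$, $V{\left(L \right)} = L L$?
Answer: $98$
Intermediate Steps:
$V{\left(L \right)} = L^{2}$
$u = 1$ ($u = \left(-1\right)^{2} = 1$)
$f{\left(K,H \right)} = 24 + 4 H$
$M{\left(J \right)} = 2$ ($M{\left(J \right)} = 1 \cdot 1 \cdot 2 = 1 \cdot 2 = 2$)
$T = 2$
$z = 49$ ($z = 35 - -14 = 35 + 14 = 49$)
$T z = 2 \cdot 49 = 98$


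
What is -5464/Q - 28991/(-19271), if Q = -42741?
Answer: 1344401075/823661811 ≈ 1.6322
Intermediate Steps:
-5464/Q - 28991/(-19271) = -5464/(-42741) - 28991/(-19271) = -5464*(-1/42741) - 28991*(-1/19271) = 5464/42741 + 28991/19271 = 1344401075/823661811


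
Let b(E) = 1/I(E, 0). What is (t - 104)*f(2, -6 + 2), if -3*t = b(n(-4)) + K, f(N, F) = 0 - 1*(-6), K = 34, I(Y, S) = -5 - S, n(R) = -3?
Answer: -3458/5 ≈ -691.60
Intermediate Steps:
b(E) = -1/5 (b(E) = 1/(-5 - 1*0) = 1/(-5 + 0) = 1/(-5) = -1/5)
f(N, F) = 6 (f(N, F) = 0 + 6 = 6)
t = -169/15 (t = -(-1/5 + 34)/3 = -1/3*169/5 = -169/15 ≈ -11.267)
(t - 104)*f(2, -6 + 2) = (-169/15 - 104)*6 = -1729/15*6 = -3458/5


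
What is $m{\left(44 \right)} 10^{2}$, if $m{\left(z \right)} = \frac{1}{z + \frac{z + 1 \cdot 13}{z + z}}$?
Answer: $\frac{8800}{3929} \approx 2.2398$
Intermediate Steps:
$m{\left(z \right)} = \frac{1}{z + \frac{13 + z}{2 z}}$ ($m{\left(z \right)} = \frac{1}{z + \frac{z + 13}{2 z}} = \frac{1}{z + \left(13 + z\right) \frac{1}{2 z}} = \frac{1}{z + \frac{13 + z}{2 z}}$)
$m{\left(44 \right)} 10^{2} = 2 \cdot 44 \frac{1}{13 + 44 + 2 \cdot 44^{2}} \cdot 10^{2} = 2 \cdot 44 \frac{1}{13 + 44 + 2 \cdot 1936} \cdot 100 = 2 \cdot 44 \frac{1}{13 + 44 + 3872} \cdot 100 = 2 \cdot 44 \cdot \frac{1}{3929} \cdot 100 = \frac{88}{3929} \cdot 100 = \frac{8800}{3929}$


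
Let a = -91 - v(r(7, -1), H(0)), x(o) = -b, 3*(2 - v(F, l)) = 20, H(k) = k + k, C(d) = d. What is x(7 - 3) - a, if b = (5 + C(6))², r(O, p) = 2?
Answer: -104/3 ≈ -34.667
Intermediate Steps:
H(k) = 2*k
b = 121 (b = (5 + 6)² = 11² = 121)
v(F, l) = -14/3 (v(F, l) = 2 - ⅓*20 = 2 - 20/3 = -14/3)
x(o) = -121 (x(o) = -1*121 = -121)
a = -259/3 (a = -91 - 1*(-14/3) = -91 + 14/3 = -259/3 ≈ -86.333)
x(7 - 3) - a = -121 - 1*(-259/3) = -121 + 259/3 = -104/3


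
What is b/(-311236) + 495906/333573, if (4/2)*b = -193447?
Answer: 124405431921/69213284152 ≈ 1.7974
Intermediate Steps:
b = -193447/2 (b = (1/2)*(-193447) = -193447/2 ≈ -96724.)
b/(-311236) + 495906/333573 = -193447/2/(-311236) + 495906/333573 = -193447/2*(-1/311236) + 495906*(1/333573) = 193447/622472 + 165302/111191 = 124405431921/69213284152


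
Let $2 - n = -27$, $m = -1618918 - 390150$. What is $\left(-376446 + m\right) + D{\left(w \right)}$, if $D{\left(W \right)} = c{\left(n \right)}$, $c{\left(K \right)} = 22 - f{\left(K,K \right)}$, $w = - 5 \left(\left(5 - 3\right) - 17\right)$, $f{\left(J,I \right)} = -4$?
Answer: $-2385488$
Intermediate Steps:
$m = -2009068$
$w = 75$ ($w = - 5 \left(\left(5 - 3\right) - 17\right) = - 5 \left(2 - 17\right) = \left(-5\right) \left(-15\right) = 75$)
$n = 29$ ($n = 2 - -27 = 2 + 27 = 29$)
$c{\left(K \right)} = 26$ ($c{\left(K \right)} = 22 - -4 = 22 + 4 = 26$)
$D{\left(W \right)} = 26$
$\left(-376446 + m\right) + D{\left(w \right)} = \left(-376446 - 2009068\right) + 26 = -2385514 + 26 = -2385488$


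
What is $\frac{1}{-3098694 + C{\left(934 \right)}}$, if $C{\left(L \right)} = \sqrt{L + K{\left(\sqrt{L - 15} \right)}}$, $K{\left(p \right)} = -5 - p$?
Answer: $- \frac{1}{3098694 - \sqrt{929 - \sqrt{919}}} \approx -3.2272 \cdot 10^{-7}$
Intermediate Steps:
$C{\left(L \right)} = \sqrt{-5 + L - \sqrt{-15 + L}}$ ($C{\left(L \right)} = \sqrt{L - \left(5 + \sqrt{L - 15}\right)} = \sqrt{L - \left(5 + \sqrt{-15 + L}\right)} = \sqrt{-5 + L - \sqrt{-15 + L}}$)
$\frac{1}{-3098694 + C{\left(934 \right)}} = \frac{1}{-3098694 + \sqrt{-5 + 934 - \sqrt{-15 + 934}}} = \frac{1}{-3098694 + \sqrt{-5 + 934 - \sqrt{919}}} = \frac{1}{-3098694 + \sqrt{929 - \sqrt{919}}}$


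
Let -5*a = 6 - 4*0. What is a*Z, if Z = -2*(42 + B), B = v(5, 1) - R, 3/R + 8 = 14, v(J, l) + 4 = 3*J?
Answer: 126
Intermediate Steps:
v(J, l) = -4 + 3*J
R = 1/2 (R = 3/(-8 + 14) = 3/6 = 3*(1/6) = 1/2 ≈ 0.50000)
B = 21/2 (B = (-4 + 3*5) - 1*1/2 = (-4 + 15) - 1/2 = 11 - 1/2 = 21/2 ≈ 10.500)
a = -6/5 (a = -(6 - 4*0)/5 = -(6 + 0)/5 = -1/5*6 = -6/5 ≈ -1.2000)
Z = -105 (Z = -2*(42 + 21/2) = -2*105/2 = -105)
a*Z = -6/5*(-105) = 126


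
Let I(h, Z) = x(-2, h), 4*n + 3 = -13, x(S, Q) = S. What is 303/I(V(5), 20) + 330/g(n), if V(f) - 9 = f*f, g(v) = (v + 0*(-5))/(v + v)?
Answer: 1017/2 ≈ 508.50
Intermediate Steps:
n = -4 (n = -3/4 + (1/4)*(-13) = -3/4 - 13/4 = -4)
g(v) = 1/2 (g(v) = (v + 0)/((2*v)) = v*(1/(2*v)) = 1/2)
V(f) = 9 + f**2 (V(f) = 9 + f*f = 9 + f**2)
I(h, Z) = -2
303/I(V(5), 20) + 330/g(n) = 303/(-2) + 330/(1/2) = 303*(-1/2) + 330*2 = -303/2 + 660 = 1017/2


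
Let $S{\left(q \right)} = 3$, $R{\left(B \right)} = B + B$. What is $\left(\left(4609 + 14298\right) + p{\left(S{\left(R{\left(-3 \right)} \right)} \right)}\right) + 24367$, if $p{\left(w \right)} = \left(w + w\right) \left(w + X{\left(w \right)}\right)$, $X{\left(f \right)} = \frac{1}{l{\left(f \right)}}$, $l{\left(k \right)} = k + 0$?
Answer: $43294$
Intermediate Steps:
$l{\left(k \right)} = k$
$X{\left(f \right)} = \frac{1}{f}$
$R{\left(B \right)} = 2 B$
$p{\left(w \right)} = 2 w \left(w + \frac{1}{w}\right)$ ($p{\left(w \right)} = \left(w + w\right) \left(w + \frac{1}{w}\right) = 2 w \left(w + \frac{1}{w}\right)$)
$\left(\left(4609 + 14298\right) + p{\left(S{\left(R{\left(-3 \right)} \right)} \right)}\right) + 24367 = \left(\left(4609 + 14298\right) + \left(2 + 2 \cdot 3^{2}\right)\right) + 24367 = \left(18907 + \left(2 + 2 \cdot 9\right)\right) + 24367 = \left(18907 + \left(2 + 18\right)\right) + 24367 = \left(18907 + 20\right) + 24367 = 18927 + 24367 = 43294$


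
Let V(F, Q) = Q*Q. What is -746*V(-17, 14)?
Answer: -146216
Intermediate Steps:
V(F, Q) = Q²
-746*V(-17, 14) = -746*14² = -746*196 = -146216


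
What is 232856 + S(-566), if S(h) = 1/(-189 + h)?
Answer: 175806279/755 ≈ 2.3286e+5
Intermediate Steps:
232856 + S(-566) = 232856 + 1/(-189 - 566) = 232856 + 1/(-755) = 232856 - 1/755 = 175806279/755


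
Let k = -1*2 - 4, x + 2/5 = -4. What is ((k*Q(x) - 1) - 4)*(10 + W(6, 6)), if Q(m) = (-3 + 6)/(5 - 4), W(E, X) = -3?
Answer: -161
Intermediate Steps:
x = -22/5 (x = -⅖ - 4 = -22/5 ≈ -4.4000)
k = -6 (k = -2 - 4 = -6)
Q(m) = 3 (Q(m) = 3/1 = 3*1 = 3)
((k*Q(x) - 1) - 4)*(10 + W(6, 6)) = ((-6*3 - 1) - 4)*(10 - 3) = ((-18 - 1) - 4)*7 = (-19 - 4)*7 = -23*7 = -161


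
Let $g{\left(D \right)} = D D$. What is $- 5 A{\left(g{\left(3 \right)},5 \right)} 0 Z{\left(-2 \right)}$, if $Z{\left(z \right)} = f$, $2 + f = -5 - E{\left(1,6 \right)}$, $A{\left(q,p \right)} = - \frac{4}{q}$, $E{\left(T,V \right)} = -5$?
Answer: $0$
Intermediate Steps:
$g{\left(D \right)} = D^{2}$
$f = -2$ ($f = -2 - 0 = -2 + \left(-5 + 5\right) = -2 + 0 = -2$)
$Z{\left(z \right)} = -2$
$- 5 A{\left(g{\left(3 \right)},5 \right)} 0 Z{\left(-2 \right)} = - 5 - \frac{4}{3^{2}} \cdot 0 \left(-2\right) = - 5 - \frac{4}{9} \cdot 0 \left(-2\right) = - 5 \left(-4\right) \frac{1}{9} \cdot 0 \left(-2\right) = - 5 \left(- \frac{4}{9}\right) 0 \left(-2\right) = - 5 \cdot 0 \left(-2\right) = \left(-5\right) 0 = 0$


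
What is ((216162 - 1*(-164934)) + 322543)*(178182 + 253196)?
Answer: 303534384542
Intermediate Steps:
((216162 - 1*(-164934)) + 322543)*(178182 + 253196) = ((216162 + 164934) + 322543)*431378 = (381096 + 322543)*431378 = 703639*431378 = 303534384542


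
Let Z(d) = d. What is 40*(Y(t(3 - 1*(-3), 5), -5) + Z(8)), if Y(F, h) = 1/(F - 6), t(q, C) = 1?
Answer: 312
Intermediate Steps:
Y(F, h) = 1/(-6 + F)
40*(Y(t(3 - 1*(-3), 5), -5) + Z(8)) = 40*(1/(-6 + 1) + 8) = 40*(1/(-5) + 8) = 40*(-⅕ + 8) = 40*(39/5) = 312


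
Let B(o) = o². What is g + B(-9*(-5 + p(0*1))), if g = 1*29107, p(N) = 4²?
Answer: 38908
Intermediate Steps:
p(N) = 16
g = 29107
g + B(-9*(-5 + p(0*1))) = 29107 + (-9*(-5 + 16))² = 29107 + (-9*11)² = 29107 + (-99)² = 29107 + 9801 = 38908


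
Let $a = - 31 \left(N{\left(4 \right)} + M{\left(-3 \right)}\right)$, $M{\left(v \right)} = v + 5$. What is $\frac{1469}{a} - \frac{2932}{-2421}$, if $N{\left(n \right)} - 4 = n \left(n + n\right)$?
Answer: $- \frac{102553}{2851938} \approx -0.035959$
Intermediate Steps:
$M{\left(v \right)} = 5 + v$
$N{\left(n \right)} = 4 + 2 n^{2}$ ($N{\left(n \right)} = 4 + n \left(n + n\right) = 4 + n 2 n = 4 + 2 n^{2}$)
$a = -1178$ ($a = - 31 \left(\left(4 + 2 \cdot 4^{2}\right) + \left(5 - 3\right)\right) = - 31 \left(\left(4 + 2 \cdot 16\right) + 2\right) = - 31 \left(\left(4 + 32\right) + 2\right) = - 31 \left(36 + 2\right) = \left(-31\right) 38 = -1178$)
$\frac{1469}{a} - \frac{2932}{-2421} = \frac{1469}{-1178} - \frac{2932}{-2421} = 1469 \left(- \frac{1}{1178}\right) - - \frac{2932}{2421} = - \frac{1469}{1178} + \frac{2932}{2421} = - \frac{102553}{2851938}$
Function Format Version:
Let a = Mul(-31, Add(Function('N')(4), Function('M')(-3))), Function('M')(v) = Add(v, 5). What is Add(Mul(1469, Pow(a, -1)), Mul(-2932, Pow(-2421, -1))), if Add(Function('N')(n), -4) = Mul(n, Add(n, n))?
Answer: Rational(-102553, 2851938) ≈ -0.035959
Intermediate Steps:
Function('M')(v) = Add(5, v)
Function('N')(n) = Add(4, Mul(2, Pow(n, 2))) (Function('N')(n) = Add(4, Mul(n, Add(n, n))) = Add(4, Mul(n, Mul(2, n))) = Add(4, Mul(2, Pow(n, 2))))
a = -1178 (a = Mul(-31, Add(Add(4, Mul(2, Pow(4, 2))), Add(5, -3))) = Mul(-31, Add(Add(4, Mul(2, 16)), 2)) = Mul(-31, Add(Add(4, 32), 2)) = Mul(-31, Add(36, 2)) = Mul(-31, 38) = -1178)
Add(Mul(1469, Pow(a, -1)), Mul(-2932, Pow(-2421, -1))) = Add(Mul(1469, Pow(-1178, -1)), Mul(-2932, Pow(-2421, -1))) = Add(Mul(1469, Rational(-1, 1178)), Mul(-2932, Rational(-1, 2421))) = Add(Rational(-1469, 1178), Rational(2932, 2421)) = Rational(-102553, 2851938)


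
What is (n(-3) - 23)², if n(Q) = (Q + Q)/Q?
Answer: 441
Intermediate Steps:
n(Q) = 2 (n(Q) = (2*Q)/Q = 2)
(n(-3) - 23)² = (2 - 23)² = (-21)² = 441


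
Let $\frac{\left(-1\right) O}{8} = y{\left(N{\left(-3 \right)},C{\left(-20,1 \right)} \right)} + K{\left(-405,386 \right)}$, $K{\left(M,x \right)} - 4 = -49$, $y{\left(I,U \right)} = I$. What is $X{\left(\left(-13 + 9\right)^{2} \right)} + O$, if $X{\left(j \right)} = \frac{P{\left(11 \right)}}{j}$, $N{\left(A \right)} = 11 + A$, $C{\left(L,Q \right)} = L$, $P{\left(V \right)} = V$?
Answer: $\frac{4747}{16} \approx 296.69$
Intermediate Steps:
$K{\left(M,x \right)} = -45$ ($K{\left(M,x \right)} = 4 - 49 = -45$)
$X{\left(j \right)} = \frac{11}{j}$
$O = 296$ ($O = - 8 \left(\left(11 - 3\right) - 45\right) = - 8 \left(8 - 45\right) = \left(-8\right) \left(-37\right) = 296$)
$X{\left(\left(-13 + 9\right)^{2} \right)} + O = \frac{11}{\left(-13 + 9\right)^{2}} + 296 = \frac{11}{\left(-4\right)^{2}} + 296 = \frac{11}{16} + 296 = \frac{4747}{16}$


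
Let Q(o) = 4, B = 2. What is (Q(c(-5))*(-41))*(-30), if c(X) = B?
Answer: 4920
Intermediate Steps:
c(X) = 2
(Q(c(-5))*(-41))*(-30) = (4*(-41))*(-30) = -164*(-30) = 4920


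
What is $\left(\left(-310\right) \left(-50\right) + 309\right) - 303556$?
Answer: $-287747$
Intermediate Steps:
$\left(\left(-310\right) \left(-50\right) + 309\right) - 303556 = \left(15500 + 309\right) - 303556 = 15809 - 303556 = -287747$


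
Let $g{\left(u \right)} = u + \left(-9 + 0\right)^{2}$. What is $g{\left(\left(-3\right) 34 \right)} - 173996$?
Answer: $-174017$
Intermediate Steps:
$g{\left(u \right)} = 81 + u$ ($g{\left(u \right)} = u + \left(-9\right)^{2} = u + 81 = 81 + u$)
$g{\left(\left(-3\right) 34 \right)} - 173996 = \left(81 - 102\right) - 173996 = -21 - 173996 = -174017$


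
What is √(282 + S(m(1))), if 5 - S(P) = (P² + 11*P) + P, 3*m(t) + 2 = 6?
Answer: √2423/3 ≈ 16.408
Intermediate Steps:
m(t) = 4/3 (m(t) = -⅔ + (⅓)*6 = -⅔ + 2 = 4/3)
S(P) = 5 - P² - 12*P (S(P) = 5 - ((P² + 11*P) + P) = 5 - (P² + 12*P) = 5 + (-P² - 12*P) = 5 - P² - 12*P)
√(282 + S(m(1))) = √(282 + (5 - (4/3)² - 12*4/3)) = √(282 + (5 - 1*16/9 - 16)) = √(282 + (5 - 16/9 - 16)) = √(282 - 115/9) = √(2423/9) = √2423/3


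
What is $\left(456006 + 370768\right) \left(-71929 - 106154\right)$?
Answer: $-147234394242$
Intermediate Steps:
$\left(456006 + 370768\right) \left(-71929 - 106154\right) = 826774 \left(-178083\right) = -147234394242$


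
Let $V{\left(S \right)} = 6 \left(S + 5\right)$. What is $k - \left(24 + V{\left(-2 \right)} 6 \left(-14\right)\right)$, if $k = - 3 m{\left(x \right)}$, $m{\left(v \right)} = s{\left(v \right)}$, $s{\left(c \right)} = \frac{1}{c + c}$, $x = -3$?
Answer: $\frac{2977}{2} \approx 1488.5$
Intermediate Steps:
$V{\left(S \right)} = 30 + 6 S$ ($V{\left(S \right)} = 6 \left(5 + S\right) = 30 + 6 S$)
$s{\left(c \right)} = \frac{1}{2 c}$
$m{\left(v \right)} = \frac{1}{2 v}$
$k = \frac{1}{2}$ ($k = - 3 \frac{1}{2 \left(-3\right)} = - 3 \cdot \frac{1}{2} \left(- \frac{1}{3}\right) = \left(-3\right) \left(- \frac{1}{6}\right) = \frac{1}{2} \approx 0.5$)
$k - \left(24 + V{\left(-2 \right)} 6 \left(-14\right)\right) = \frac{1}{2} - \left(24 + \left(30 + 6 \left(-2\right)\right) 6 \left(-14\right)\right) = \frac{1}{2} - \left(24 + \left(30 - 12\right) \left(-84\right)\right) = \frac{1}{2} - \left(24 + 18 \left(-84\right)\right) = \frac{1}{2} - \left(24 - 1512\right) = \frac{1}{2} - -1488 = \frac{1}{2} + 1488 = \frac{2977}{2}$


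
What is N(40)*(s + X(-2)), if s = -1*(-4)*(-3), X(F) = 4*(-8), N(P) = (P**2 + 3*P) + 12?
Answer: -76208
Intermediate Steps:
N(P) = 12 + P**2 + 3*P
X(F) = -32
s = -12 (s = 4*(-3) = -12)
N(40)*(s + X(-2)) = (12 + 40**2 + 3*40)*(-12 - 32) = (12 + 1600 + 120)*(-44) = 1732*(-44) = -76208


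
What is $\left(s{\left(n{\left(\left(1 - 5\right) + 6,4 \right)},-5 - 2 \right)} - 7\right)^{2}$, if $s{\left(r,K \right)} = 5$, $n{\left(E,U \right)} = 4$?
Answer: $4$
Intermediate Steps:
$\left(s{\left(n{\left(\left(1 - 5\right) + 6,4 \right)},-5 - 2 \right)} - 7\right)^{2} = \left(5 - 7\right)^{2} = \left(-2\right)^{2} = 4$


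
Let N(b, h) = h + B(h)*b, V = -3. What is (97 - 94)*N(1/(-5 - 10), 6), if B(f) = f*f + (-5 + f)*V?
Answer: 57/5 ≈ 11.400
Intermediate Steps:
B(f) = 15 + f**2 - 3*f (B(f) = f*f + (-5 + f)*(-3) = f**2 + (15 - 3*f) = 15 + f**2 - 3*f)
N(b, h) = h + b*(15 + h**2 - 3*h) (N(b, h) = h + (15 + h**2 - 3*h)*b = h + b*(15 + h**2 - 3*h))
(97 - 94)*N(1/(-5 - 10), 6) = (97 - 94)*(6 + (15 + 6**2 - 3*6)/(-5 - 10)) = 3*(6 + (15 + 36 - 18)/(-15)) = 3*(6 - 1/15*33) = 3*(6 - 11/5) = 3*(19/5) = 57/5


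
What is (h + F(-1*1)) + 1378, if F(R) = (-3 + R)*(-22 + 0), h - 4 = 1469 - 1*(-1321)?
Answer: 4260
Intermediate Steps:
h = 2794 (h = 4 + (1469 - 1*(-1321)) = 4 + (1469 + 1321) = 4 + 2790 = 2794)
F(R) = 66 - 22*R (F(R) = (-3 + R)*(-22) = 66 - 22*R)
(h + F(-1*1)) + 1378 = (2794 + (66 - (-22))) + 1378 = (2794 + (66 - 22*(-1))) + 1378 = (2794 + (66 + 22)) + 1378 = (2794 + 88) + 1378 = 2882 + 1378 = 4260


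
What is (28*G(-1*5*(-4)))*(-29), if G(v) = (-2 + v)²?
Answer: -263088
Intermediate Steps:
(28*G(-1*5*(-4)))*(-29) = (28*(-2 - 1*5*(-4))²)*(-29) = (28*(-2 - 5*(-4))²)*(-29) = (28*(-2 + 20)²)*(-29) = (28*18²)*(-29) = (28*324)*(-29) = 9072*(-29) = -263088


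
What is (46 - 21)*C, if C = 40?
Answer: 1000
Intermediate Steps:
(46 - 21)*C = (46 - 21)*40 = 25*40 = 1000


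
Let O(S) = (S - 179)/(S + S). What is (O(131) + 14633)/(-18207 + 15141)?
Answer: -1916899/401646 ≈ -4.7726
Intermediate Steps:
O(S) = (-179 + S)/(2*S) (O(S) = (-179 + S)/((2*S)) = (-179 + S)*(1/(2*S)) = (-179 + S)/(2*S))
(O(131) + 14633)/(-18207 + 15141) = ((½)*(-179 + 131)/131 + 14633)/(-18207 + 15141) = ((½)*(1/131)*(-48) + 14633)/(-3066) = (-24/131 + 14633)*(-1/3066) = (1916899/131)*(-1/3066) = -1916899/401646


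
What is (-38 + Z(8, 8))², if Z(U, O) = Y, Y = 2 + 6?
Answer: 900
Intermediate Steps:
Y = 8
Z(U, O) = 8
(-38 + Z(8, 8))² = (-38 + 8)² = (-30)² = 900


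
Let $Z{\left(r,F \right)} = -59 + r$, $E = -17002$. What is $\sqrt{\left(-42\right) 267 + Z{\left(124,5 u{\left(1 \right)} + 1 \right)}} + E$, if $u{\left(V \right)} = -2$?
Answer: $-17002 + i \sqrt{11149} \approx -17002.0 + 105.59 i$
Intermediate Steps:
$\sqrt{\left(-42\right) 267 + Z{\left(124,5 u{\left(1 \right)} + 1 \right)}} + E = \sqrt{\left(-42\right) 267 + \left(-59 + 124\right)} - 17002 = \sqrt{-11214 + 65} - 17002 = \sqrt{-11149} - 17002 = i \sqrt{11149} - 17002 = -17002 + i \sqrt{11149}$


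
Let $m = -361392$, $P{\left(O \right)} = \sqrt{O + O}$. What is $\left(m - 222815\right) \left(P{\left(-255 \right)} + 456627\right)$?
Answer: $-266764689789 - 584207 i \sqrt{510} \approx -2.6676 \cdot 10^{11} - 1.3193 \cdot 10^{7} i$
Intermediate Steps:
$P{\left(O \right)} = \sqrt{2} \sqrt{O}$ ($P{\left(O \right)} = \sqrt{2 O} = \sqrt{2} \sqrt{O}$)
$\left(m - 222815\right) \left(P{\left(-255 \right)} + 456627\right) = \left(-361392 - 222815\right) \left(\sqrt{2} \sqrt{-255} + 456627\right) = - 584207 \left(\sqrt{2} i \sqrt{255} + 456627\right) = - 584207 \left(i \sqrt{510} + 456627\right) = - 584207 \left(456627 + i \sqrt{510}\right) = -266764689789 - 584207 i \sqrt{510}$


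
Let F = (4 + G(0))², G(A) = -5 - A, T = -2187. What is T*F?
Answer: -2187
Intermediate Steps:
F = 1 (F = (4 + (-5 - 1*0))² = (4 + (-5 + 0))² = (4 - 5)² = (-1)² = 1)
T*F = -2187*1 = -2187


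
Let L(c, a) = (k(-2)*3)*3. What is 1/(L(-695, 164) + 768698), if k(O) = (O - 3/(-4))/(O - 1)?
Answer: 4/3074807 ≈ 1.3009e-6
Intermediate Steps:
k(O) = (¾ + O)/(-1 + O) (k(O) = (O - 3*(-¼))/(-1 + O) = (O + ¾)/(-1 + O) = (¾ + O)/(-1 + O))
L(c, a) = 15/4 (L(c, a) = (((¾ - 2)/(-1 - 2))*3)*3 = ((-5/4/(-3))*3)*3 = (-⅓*(-5/4)*3)*3 = ((5/12)*3)*3 = (5/4)*3 = 15/4)
1/(L(-695, 164) + 768698) = 1/(15/4 + 768698) = 1/(3074807/4) = 4/3074807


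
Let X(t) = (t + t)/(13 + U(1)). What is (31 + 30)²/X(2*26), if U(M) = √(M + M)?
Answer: 3721/8 + 3721*√2/104 ≈ 515.72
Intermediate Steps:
U(M) = √2*√M (U(M) = √(2*M) = √2*√M)
X(t) = 2*t/(13 + √2) (X(t) = (t + t)/(13 + √2*√1) = (2*t)/(13 + √2*1) = (2*t)/(13 + √2) = 2*t/(13 + √2))
(31 + 30)²/X(2*26) = (31 + 30)²/(26*(2*26)/167 - 2*2*26*√2/167) = 61²/((26/167)*52 - 2/167*52*√2) = 3721/(1352/167 - 104*√2/167)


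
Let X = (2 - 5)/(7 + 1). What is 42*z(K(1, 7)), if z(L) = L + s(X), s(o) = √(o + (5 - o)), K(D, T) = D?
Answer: 42 + 42*√5 ≈ 135.91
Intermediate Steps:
X = -3/8 ≈ -0.37500
s(o) = √5
z(L) = L + √5
42*z(K(1, 7)) = 42*(1 + √5) = 42 + 42*√5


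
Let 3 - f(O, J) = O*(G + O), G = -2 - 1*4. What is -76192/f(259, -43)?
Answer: 19048/16381 ≈ 1.1628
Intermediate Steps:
G = -6 (G = -2 - 4 = -6)
f(O, J) = 3 - O*(-6 + O)
-76192/f(259, -43) = -76192/(3 - 1*259² + 6*259) = -76192/(3 - 1*67081 + 1554) = -76192/(3 - 67081 + 1554) = -76192/(-65524) = -76192*(-1/65524) = 19048/16381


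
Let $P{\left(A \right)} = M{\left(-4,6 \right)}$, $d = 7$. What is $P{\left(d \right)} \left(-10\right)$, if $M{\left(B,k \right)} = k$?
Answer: $-60$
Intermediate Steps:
$P{\left(A \right)} = 6$
$P{\left(d \right)} \left(-10\right) = 6 \left(-10\right) = -60$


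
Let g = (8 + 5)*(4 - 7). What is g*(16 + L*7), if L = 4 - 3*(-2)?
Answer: -3354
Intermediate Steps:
g = -39 (g = 13*(-3) = -39)
L = 10 (L = 4 + 6 = 10)
g*(16 + L*7) = -39*(16 + 10*7) = -39*(16 + 70) = -39*86 = -3354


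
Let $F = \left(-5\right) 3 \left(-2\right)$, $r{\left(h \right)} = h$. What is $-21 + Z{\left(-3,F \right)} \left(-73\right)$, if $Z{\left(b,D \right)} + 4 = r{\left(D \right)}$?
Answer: $-1919$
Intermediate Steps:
$F = 30$ ($F = \left(-15\right) \left(-2\right) = 30$)
$Z{\left(b,D \right)} = -4 + D$
$-21 + Z{\left(-3,F \right)} \left(-73\right) = -21 + \left(-4 + 30\right) \left(-73\right) = -21 + 26 \left(-73\right) = -21 - 1898 = -1919$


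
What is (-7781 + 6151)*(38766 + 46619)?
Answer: -139177550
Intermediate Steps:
(-7781 + 6151)*(38766 + 46619) = -1630*85385 = -139177550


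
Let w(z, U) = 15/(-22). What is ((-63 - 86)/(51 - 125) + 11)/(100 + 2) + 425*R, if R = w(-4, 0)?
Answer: -8016219/27676 ≈ -289.65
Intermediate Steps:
w(z, U) = -15/22 (w(z, U) = 15*(-1/22) = -15/22)
R = -15/22 ≈ -0.68182
((-63 - 86)/(51 - 125) + 11)/(100 + 2) + 425*R = ((-63 - 86)/(51 - 125) + 11)/(100 + 2) + 425*(-15/22) = (-149/(-74) + 11)/102 - 6375/22 = (-149*(-1/74) + 11)*(1/102) - 6375/22 = (149/74 + 11)*(1/102) - 6375/22 = (963/74)*(1/102) - 6375/22 = 321/2516 - 6375/22 = -8016219/27676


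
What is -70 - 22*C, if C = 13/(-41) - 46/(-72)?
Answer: -56885/738 ≈ -77.080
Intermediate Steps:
C = 475/1476 (C = 13*(-1/41) - 46*(-1/72) = -13/41 + 23/36 = 475/1476 ≈ 0.32182)
-70 - 22*C = -70 - 22*475/1476 = -70 - 5225/738 = -56885/738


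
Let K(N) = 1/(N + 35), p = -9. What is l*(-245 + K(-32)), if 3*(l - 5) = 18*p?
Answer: 35966/3 ≈ 11989.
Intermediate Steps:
K(N) = 1/(35 + N)
l = -49 (l = 5 + (18*(-9))/3 = 5 + (1/3)*(-162) = 5 - 54 = -49)
l*(-245 + K(-32)) = -49*(-245 + 1/(35 - 32)) = -49*(-245 + 1/3) = -49*(-734/3) = 35966/3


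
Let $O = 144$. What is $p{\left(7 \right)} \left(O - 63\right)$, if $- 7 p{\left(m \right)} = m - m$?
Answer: $0$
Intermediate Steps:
$p{\left(m \right)} = 0$ ($p{\left(m \right)} = - \frac{m - m}{7} = \left(- \frac{1}{7}\right) 0 = 0$)
$p{\left(7 \right)} \left(O - 63\right) = 0 \left(144 - 63\right) = 0 \cdot 81 = 0$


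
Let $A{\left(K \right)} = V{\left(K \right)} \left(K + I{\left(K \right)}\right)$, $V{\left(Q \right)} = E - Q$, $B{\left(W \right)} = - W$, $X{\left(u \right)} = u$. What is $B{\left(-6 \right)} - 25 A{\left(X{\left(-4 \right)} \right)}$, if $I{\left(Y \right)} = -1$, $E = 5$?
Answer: $1131$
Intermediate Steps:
$V{\left(Q \right)} = 5 - Q$
$A{\left(K \right)} = \left(-1 + K\right) \left(5 - K\right)$ ($A{\left(K \right)} = \left(5 - K\right) \left(K - 1\right) = \left(5 - K\right) \left(-1 + K\right) = \left(-1 + K\right) \left(5 - K\right)$)
$B{\left(-6 \right)} - 25 A{\left(X{\left(-4 \right)} \right)} = \left(-1\right) \left(-6\right) - 25 \left(- \left(-1 - 4\right) \left(-5 - 4\right)\right) = 6 - 25 \left(\left(-1\right) \left(-5\right) \left(-9\right)\right) = 6 - -1125 = 6 + 1125 = 1131$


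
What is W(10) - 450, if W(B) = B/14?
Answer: -3145/7 ≈ -449.29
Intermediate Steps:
W(B) = B/14 (W(B) = B*(1/14) = B/14)
W(10) - 450 = (1/14)*10 - 450 = 5/7 - 450 = -3145/7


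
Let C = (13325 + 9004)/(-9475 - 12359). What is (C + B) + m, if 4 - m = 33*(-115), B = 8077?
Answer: 28808695/2426 ≈ 11875.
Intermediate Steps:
m = 3799 (m = 4 - 33*(-115) = 4 - 1*(-3795) = 4 + 3795 = 3799)
C = -2481/2426 (C = 22329/(-21834) = 22329*(-1/21834) = -2481/2426 ≈ -1.0227)
(C + B) + m = (-2481/2426 + 8077) + 3799 = 19592321/2426 + 3799 = 28808695/2426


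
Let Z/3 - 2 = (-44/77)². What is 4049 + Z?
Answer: 198743/49 ≈ 4056.0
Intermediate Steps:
Z = 342/49 (Z = 6 + 3*(-44/77)² = 6 + 3*(-44*1/77)² = 6 + 3*(-4/7)² = 6 + 3*(16/49) = 6 + 48/49 = 342/49 ≈ 6.9796)
4049 + Z = 4049 + 342/49 = 198743/49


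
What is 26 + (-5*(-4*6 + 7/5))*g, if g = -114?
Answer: -12856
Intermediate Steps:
26 + (-5*(-4*6 + 7/5))*g = 26 - 5*(-4*6 + 7/5)*(-114) = 26 - 5*(-24 + 7*(1/5))*(-114) = 26 - 5*(-24 + 7/5)*(-114) = 26 - 5*(-113/5)*(-114) = 26 + 113*(-114) = 26 - 12882 = -12856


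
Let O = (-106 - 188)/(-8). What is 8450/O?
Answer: 33800/147 ≈ 229.93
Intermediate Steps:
O = 147/4 (O = -1/8*(-294) = 147/4 ≈ 36.750)
8450/O = 8450/(147/4) = 8450*(4/147) = 33800/147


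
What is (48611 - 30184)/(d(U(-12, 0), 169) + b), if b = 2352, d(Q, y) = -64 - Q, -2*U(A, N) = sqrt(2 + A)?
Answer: 84321952/10469893 - 18427*I*sqrt(10)/10469893 ≈ 8.0538 - 0.0055656*I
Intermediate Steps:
U(A, N) = -sqrt(2 + A)/2
(48611 - 30184)/(d(U(-12, 0), 169) + b) = (48611 - 30184)/((-64 - (-1)*sqrt(2 - 12)/2) + 2352) = 18427/((-64 - (-1)*sqrt(-10)/2) + 2352) = 18427/((-64 - (-1)*I*sqrt(10)/2) + 2352) = 18427/((-64 + I*sqrt(10)/2) + 2352) = 18427/(2288 + I*sqrt(10)/2)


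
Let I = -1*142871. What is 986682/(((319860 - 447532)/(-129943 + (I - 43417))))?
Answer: 156009717771/63836 ≈ 2.4439e+6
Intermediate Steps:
I = -142871
986682/(((319860 - 447532)/(-129943 + (I - 43417)))) = 986682/(((319860 - 447532)/(-129943 + (-142871 - 43417)))) = 986682/((-127672/(-129943 - 186288))) = 986682/((-127672/(-316231))) = 986682/((-127672*(-1/316231))) = 986682/(127672/316231) = 986682*(316231/127672) = 156009717771/63836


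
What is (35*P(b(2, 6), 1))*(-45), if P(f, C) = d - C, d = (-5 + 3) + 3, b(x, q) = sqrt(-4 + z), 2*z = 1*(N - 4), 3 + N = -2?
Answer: 0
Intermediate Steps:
N = -5 (N = -3 - 2 = -5)
z = -9/2 (z = (1*(-5 - 4))/2 = (1*(-9))/2 = (1/2)*(-9) = -9/2 ≈ -4.5000)
b(x, q) = I*sqrt(34)/2 (b(x, q) = sqrt(-4 - 9/2) = sqrt(-17/2) = I*sqrt(34)/2)
d = 1 (d = -2 + 3 = 1)
P(f, C) = 1 - C
(35*P(b(2, 6), 1))*(-45) = (35*(1 - 1*1))*(-45) = (35*(1 - 1))*(-45) = (35*0)*(-45) = 0*(-45) = 0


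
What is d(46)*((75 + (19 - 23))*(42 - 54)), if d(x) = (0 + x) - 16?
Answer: -25560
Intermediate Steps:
d(x) = -16 + x (d(x) = x - 16 = -16 + x)
d(46)*((75 + (19 - 23))*(42 - 54)) = (-16 + 46)*((75 + (19 - 23))*(42 - 54)) = 30*((75 - 4)*(-12)) = 30*(71*(-12)) = 30*(-852) = -25560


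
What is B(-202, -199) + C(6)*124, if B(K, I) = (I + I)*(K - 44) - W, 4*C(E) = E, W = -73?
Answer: 98167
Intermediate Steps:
C(E) = E/4
B(K, I) = 73 + 2*I*(-44 + K) (B(K, I) = (I + I)*(K - 44) - 1*(-73) = (2*I)*(-44 + K) + 73 = 2*I*(-44 + K) + 73 = 73 + 2*I*(-44 + K))
B(-202, -199) + C(6)*124 = (73 - 88*(-199) + 2*(-199)*(-202)) + ((¼)*6)*124 = (73 + 17512 + 80396) + (3/2)*124 = 97981 + 186 = 98167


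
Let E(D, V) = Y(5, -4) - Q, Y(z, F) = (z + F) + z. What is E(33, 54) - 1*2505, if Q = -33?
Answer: -2466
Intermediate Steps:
Y(z, F) = F + 2*z (Y(z, F) = (F + z) + z = F + 2*z)
E(D, V) = 39 (E(D, V) = (-4 + 2*5) - 1*(-33) = (-4 + 10) + 33 = 6 + 33 = 39)
E(33, 54) - 1*2505 = 39 - 1*2505 = 39 - 2505 = -2466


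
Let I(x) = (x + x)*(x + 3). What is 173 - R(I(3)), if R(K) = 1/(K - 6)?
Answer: 5189/30 ≈ 172.97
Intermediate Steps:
I(x) = 2*x*(3 + x) (I(x) = (2*x)*(3 + x) = 2*x*(3 + x))
R(K) = 1/(-6 + K)
173 - R(I(3)) = 173 - 1/(-6 + 2*3*(3 + 3)) = 173 - 1/(-6 + 2*3*6) = 173 - 1/(-6 + 36) = 173 - 1/30 = 5189/30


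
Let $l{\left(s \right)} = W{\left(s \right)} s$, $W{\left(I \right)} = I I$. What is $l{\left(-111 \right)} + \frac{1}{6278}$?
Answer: $- \frac{8585987417}{6278} \approx -1.3676 \cdot 10^{6}$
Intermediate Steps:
$W{\left(I \right)} = I^{2}$
$l{\left(s \right)} = s^{3}$ ($l{\left(s \right)} = s^{2} s = s^{3}$)
$l{\left(-111 \right)} + \frac{1}{6278} = \left(-111\right)^{3} + \frac{1}{6278} = -1367631 + \frac{1}{6278} = - \frac{8585987417}{6278}$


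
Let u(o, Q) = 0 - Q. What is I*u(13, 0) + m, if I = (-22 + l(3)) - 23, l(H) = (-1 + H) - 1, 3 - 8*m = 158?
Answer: -155/8 ≈ -19.375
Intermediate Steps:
u(o, Q) = -Q
m = -155/8 (m = 3/8 - ⅛*158 = 3/8 - 79/4 = -155/8 ≈ -19.375)
l(H) = -2 + H
I = -44 (I = (-22 + (-2 + 3)) - 23 = (-22 + 1) - 23 = -21 - 23 = -44)
I*u(13, 0) + m = -(-44)*0 - 155/8 = -44*0 - 155/8 = 0 - 155/8 = -155/8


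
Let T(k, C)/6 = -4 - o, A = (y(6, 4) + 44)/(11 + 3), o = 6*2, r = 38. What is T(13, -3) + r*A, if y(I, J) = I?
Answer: 278/7 ≈ 39.714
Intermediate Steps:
o = 12
A = 25/7 (A = (6 + 44)/(11 + 3) = 50/14 = 50*(1/14) = 25/7 ≈ 3.5714)
T(k, C) = -96 (T(k, C) = 6*(-4 - 1*12) = 6*(-4 - 12) = 6*(-16) = -96)
T(13, -3) + r*A = -96 + 38*(25/7) = -96 + 950/7 = 278/7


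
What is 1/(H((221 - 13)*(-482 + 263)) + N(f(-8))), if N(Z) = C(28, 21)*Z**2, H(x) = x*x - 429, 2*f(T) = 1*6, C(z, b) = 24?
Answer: 1/2074984491 ≈ 4.8193e-10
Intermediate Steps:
f(T) = 3 (f(T) = (1*6)/2 = (1/2)*6 = 3)
H(x) = -429 + x**2 (H(x) = x**2 - 429 = -429 + x**2)
N(Z) = 24*Z**2
1/(H((221 - 13)*(-482 + 263)) + N(f(-8))) = 1/((-429 + ((221 - 13)*(-482 + 263))**2) + 24*3**2) = 1/((-429 + (208*(-219))**2) + 24*9) = 1/((-429 + (-45552)**2) + 216) = 1/((-429 + 2074984704) + 216) = 1/(2074984275 + 216) = 1/2074984491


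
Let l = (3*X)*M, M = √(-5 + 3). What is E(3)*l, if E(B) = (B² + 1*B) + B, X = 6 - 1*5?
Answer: 45*I*√2 ≈ 63.64*I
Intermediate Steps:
M = I*√2 (M = √(-2) = I*√2 ≈ 1.4142*I)
X = 1 (X = 6 - 5 = 1)
E(B) = B² + 2*B (E(B) = (B² + B) + B = (B + B²) + B = B² + 2*B)
l = 3*I*√2 (l = (3*1)*(I*√2) = 3*(I*√2) = 3*I*√2 ≈ 4.2426*I)
E(3)*l = (3*(2 + 3))*(3*I*√2) = (3*5)*(3*I*√2) = 15*(3*I*√2) = 45*I*√2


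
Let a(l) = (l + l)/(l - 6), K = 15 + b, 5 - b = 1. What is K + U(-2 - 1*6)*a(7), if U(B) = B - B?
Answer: 19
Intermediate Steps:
b = 4 (b = 5 - 1*1 = 5 - 1 = 4)
K = 19 (K = 15 + 4 = 19)
a(l) = 2*l/(-6 + l) (a(l) = (2*l)/(-6 + l) = 2*l/(-6 + l))
U(B) = 0
K + U(-2 - 1*6)*a(7) = 19 + 0*(2*7/(-6 + 7)) = 19 + 0*(2*7/1) = 19 + 0*(2*7*1) = 19 + 0*14 = 19 + 0 = 19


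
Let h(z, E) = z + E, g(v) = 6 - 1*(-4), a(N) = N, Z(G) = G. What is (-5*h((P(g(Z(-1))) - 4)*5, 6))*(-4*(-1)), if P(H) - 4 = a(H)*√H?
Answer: -120 - 1000*√10 ≈ -3282.3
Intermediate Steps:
g(v) = 10 (g(v) = 6 + 4 = 10)
P(H) = 4 + H^(3/2) (P(H) = 4 + H*√H = 4 + H^(3/2))
h(z, E) = E + z
(-5*h((P(g(Z(-1))) - 4)*5, 6))*(-4*(-1)) = (-5*(6 + ((4 + 10^(3/2)) - 4)*5))*(-4*(-1)) = -5*(6 + ((4 + 10*√10) - 4)*5)*4 = -5*(6 + (10*√10)*5)*4 = -5*(6 + 50*√10)*4 = (-30 - 250*√10)*4 = -120 - 1000*√10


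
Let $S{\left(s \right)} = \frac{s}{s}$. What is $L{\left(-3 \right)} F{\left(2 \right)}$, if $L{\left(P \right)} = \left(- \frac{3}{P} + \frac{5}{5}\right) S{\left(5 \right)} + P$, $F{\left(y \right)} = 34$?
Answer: $-34$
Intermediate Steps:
$S{\left(s \right)} = 1$
$L{\left(P \right)} = 1 + P - \frac{3}{P}$ ($L{\left(P \right)} = \left(- \frac{3}{P} + \frac{5}{5}\right) 1 + P = \left(- \frac{3}{P} + 5 \cdot \frac{1}{5}\right) 1 + P = \left(- \frac{3}{P} + 1\right) 1 + P = \left(1 - \frac{3}{P}\right) 1 + P = \left(1 - \frac{3}{P}\right) + P = 1 + P - \frac{3}{P}$)
$L{\left(-3 \right)} F{\left(2 \right)} = \left(1 - 3 - \frac{3}{-3}\right) 34 = \left(1 - 3 - -1\right) 34 = \left(1 - 3 + 1\right) 34 = \left(-1\right) 34 = -34$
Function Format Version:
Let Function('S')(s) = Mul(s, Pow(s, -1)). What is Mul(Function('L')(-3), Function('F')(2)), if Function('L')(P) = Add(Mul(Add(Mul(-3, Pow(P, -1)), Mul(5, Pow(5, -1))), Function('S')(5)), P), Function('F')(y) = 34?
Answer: -34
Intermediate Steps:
Function('S')(s) = 1
Function('L')(P) = Add(1, P, Mul(-3, Pow(P, -1))) (Function('L')(P) = Add(Mul(Add(Mul(-3, Pow(P, -1)), Mul(5, Pow(5, -1))), 1), P) = Add(Mul(Add(Mul(-3, Pow(P, -1)), Mul(5, Rational(1, 5))), 1), P) = Add(Mul(Add(Mul(-3, Pow(P, -1)), 1), 1), P) = Add(Mul(Add(1, Mul(-3, Pow(P, -1))), 1), P) = Add(Add(1, Mul(-3, Pow(P, -1))), P) = Add(1, P, Mul(-3, Pow(P, -1))))
Mul(Function('L')(-3), Function('F')(2)) = Mul(Add(1, -3, Mul(-3, Pow(-3, -1))), 34) = Mul(Add(1, -3, Mul(-3, Rational(-1, 3))), 34) = Mul(Add(1, -3, 1), 34) = Mul(-1, 34) = -34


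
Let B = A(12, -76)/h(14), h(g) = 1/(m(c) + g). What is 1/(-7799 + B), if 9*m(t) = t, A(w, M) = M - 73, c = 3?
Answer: -3/29804 ≈ -0.00010066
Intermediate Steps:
A(w, M) = -73 + M
m(t) = t/9
h(g) = 1/(⅓ + g) (h(g) = 1/((⅑)*3 + g) = 1/(⅓ + g))
B = -6407/3 (B = (-73 - 76)/((3/(1 + 3*14))) = -149/(3/(1 + 42)) = -149/(3/43) = -149/(3*(1/43)) = -149/3/43 = -149*43/3 = -6407/3 ≈ -2135.7)
1/(-7799 + B) = 1/(-7799 - 6407/3) = 1/(-29804/3) = -3/29804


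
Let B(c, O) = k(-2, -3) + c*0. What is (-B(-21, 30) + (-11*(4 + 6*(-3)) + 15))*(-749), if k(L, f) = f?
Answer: -128828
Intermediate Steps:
B(c, O) = -3 (B(c, O) = -3 + c*0 = -3 + 0 = -3)
(-B(-21, 30) + (-11*(4 + 6*(-3)) + 15))*(-749) = (-1*(-3) + (-11*(4 + 6*(-3)) + 15))*(-749) = (3 + (-11*(4 - 18) + 15))*(-749) = (3 + (-11*(-14) + 15))*(-749) = (3 + (154 + 15))*(-749) = (3 + 169)*(-749) = 172*(-749) = -128828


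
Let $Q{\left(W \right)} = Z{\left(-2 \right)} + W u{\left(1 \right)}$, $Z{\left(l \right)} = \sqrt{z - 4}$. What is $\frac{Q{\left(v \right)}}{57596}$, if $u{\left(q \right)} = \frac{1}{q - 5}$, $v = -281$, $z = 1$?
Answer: $\frac{281}{230384} + \frac{i \sqrt{3}}{57596} \approx 0.0012197 + 3.0072 \cdot 10^{-5} i$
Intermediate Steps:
$Z{\left(l \right)} = i \sqrt{3}$ ($Z{\left(l \right)} = \sqrt{1 - 4} = \sqrt{-3} = i \sqrt{3}$)
$u{\left(q \right)} = \frac{1}{-5 + q}$
$Q{\left(W \right)} = - \frac{W}{4} + i \sqrt{3}$ ($Q{\left(W \right)} = i \sqrt{3} + \frac{W}{-5 + 1} = i \sqrt{3} + \frac{W}{-4} = i \sqrt{3} + W \left(- \frac{1}{4}\right) = i \sqrt{3} - \frac{W}{4} = - \frac{W}{4} + i \sqrt{3}$)
$\frac{Q{\left(v \right)}}{57596} = \frac{\left(- \frac{1}{4}\right) \left(-281\right) + i \sqrt{3}}{57596} = \left(\frac{281}{4} + i \sqrt{3}\right) \frac{1}{57596} = \frac{281}{230384} + \frac{i \sqrt{3}}{57596}$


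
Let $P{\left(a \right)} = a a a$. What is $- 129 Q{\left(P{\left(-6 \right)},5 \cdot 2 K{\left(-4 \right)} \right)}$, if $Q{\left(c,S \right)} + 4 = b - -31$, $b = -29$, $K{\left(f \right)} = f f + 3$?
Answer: $258$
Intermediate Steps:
$K{\left(f \right)} = 3 + f^{2}$ ($K{\left(f \right)} = f^{2} + 3 = 3 + f^{2}$)
$P{\left(a \right)} = a^{3}$ ($P{\left(a \right)} = a^{2} a = a^{3}$)
$Q{\left(c,S \right)} = -2$ ($Q{\left(c,S \right)} = -4 - -2 = -4 + \left(-29 + 31\right) = -4 + 2 = -2$)
$- 129 Q{\left(P{\left(-6 \right)},5 \cdot 2 K{\left(-4 \right)} \right)} = \left(-129\right) \left(-2\right) = 258$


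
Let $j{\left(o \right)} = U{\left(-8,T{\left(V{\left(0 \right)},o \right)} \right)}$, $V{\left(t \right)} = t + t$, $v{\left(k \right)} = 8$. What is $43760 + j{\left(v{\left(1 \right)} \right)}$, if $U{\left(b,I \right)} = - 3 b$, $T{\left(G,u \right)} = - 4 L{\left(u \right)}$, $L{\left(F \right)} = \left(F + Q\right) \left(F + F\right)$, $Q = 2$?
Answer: $43784$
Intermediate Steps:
$L{\left(F \right)} = 2 F \left(2 + F\right)$ ($L{\left(F \right)} = \left(F + 2\right) \left(F + F\right) = \left(2 + F\right) 2 F = 2 F \left(2 + F\right)$)
$V{\left(t \right)} = 2 t$
$T{\left(G,u \right)} = - 8 u \left(2 + u\right)$ ($T{\left(G,u \right)} = - 4 \cdot 2 u \left(2 + u\right) = - 8 u \left(2 + u\right)$)
$j{\left(o \right)} = 24$ ($j{\left(o \right)} = \left(-3\right) \left(-8\right) = 24$)
$43760 + j{\left(v{\left(1 \right)} \right)} = 43760 + 24 = 43784$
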